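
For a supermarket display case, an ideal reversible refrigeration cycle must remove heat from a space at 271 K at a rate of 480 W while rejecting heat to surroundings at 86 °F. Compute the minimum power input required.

Ẇ_in ≈ 56.9 W

T_H = 86 °F → (86 − 32) × 5/9 = 30.00 °C = 303.15 K.
COP_R = T_C/(T_H − T_C) = 271.00/32.15 = 8.4292.
W = Q_C/COP_R = 480/8.4292 = 56.9 W.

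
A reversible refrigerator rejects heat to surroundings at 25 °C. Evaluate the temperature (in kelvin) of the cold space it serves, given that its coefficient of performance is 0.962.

T_C ≈ 146 K

T_H = 25 °C → 25 + 273.15 = 298.15 K.
COP_R = T_C/(T_H − T_C) ⇒ T_C = T_H·COP_R/(1 + COP_R) = 298.15 × 0.962/(1 + 0.962) = 146 K.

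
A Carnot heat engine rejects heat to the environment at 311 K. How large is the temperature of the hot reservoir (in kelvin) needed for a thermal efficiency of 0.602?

From η = 1 − T_C/T_H, solving for T_H gives T_H = T_C/(1 − η) = 311.00/(1 − 0.602) = 781.4 K.

T_H ≈ 781.4 K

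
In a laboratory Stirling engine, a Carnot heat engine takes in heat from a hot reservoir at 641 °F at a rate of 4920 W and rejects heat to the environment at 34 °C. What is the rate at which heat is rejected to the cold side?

T_H = 641 °F → (641 − 32) × 5/9 = 338.33 °C = 611.48 K.
T_C = 34 °C → 34 + 273.15 = 307.15 K.
Carnot efficiency: η = 1 − T_C/T_H = 1 − 307.15/611.48 = 0.4977.
For a reversible cycle Q_C/Q_H = T_C/T_H, so Q_C = 4920 × 307.15/611.48 = 2470 W.

Q̇_C ≈ 2470 W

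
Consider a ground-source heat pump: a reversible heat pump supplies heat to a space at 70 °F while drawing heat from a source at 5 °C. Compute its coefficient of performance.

COP_HP ≈ 18.3

T_H = 70 °F → (70 − 32) × 5/9 = 21.11 °C = 294.26 K.
T_C = 5 °C → 5 + 273.15 = 278.15 K.
For a reversible heat pump, COP_HP = T_H/(T_H − T_C) = 294.26/(294.26 − 278.15) = 18.3.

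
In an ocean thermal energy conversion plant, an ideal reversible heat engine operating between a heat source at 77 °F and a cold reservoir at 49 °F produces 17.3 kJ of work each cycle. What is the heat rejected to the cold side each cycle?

T_H = 77 °F → (77 − 32) × 5/9 = 25.00 °C = 298.15 K.
T_C = 49 °F → (49 − 32) × 5/9 = 9.44 °C = 282.59 K.
The Carnot efficiency is η = 1 − T_C/T_H = 1 − 282.59/298.15 = 0.0522.
Since Q_C/Q_H = T_C/T_H and Q_H = W/η, Q_C = W·T_C/(T_H − T_C) = 17.3 × 282.59/15.56 = 314.3 kJ.

Q_C ≈ 314.3 kJ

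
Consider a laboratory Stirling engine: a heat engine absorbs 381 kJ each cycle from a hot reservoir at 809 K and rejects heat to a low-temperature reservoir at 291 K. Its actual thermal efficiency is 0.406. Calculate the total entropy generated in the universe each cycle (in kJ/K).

W = η·Q_H = 0.406 × 381 = 154.7 kJ, so Q_C = Q_H − W = 226.3 kJ.
The hot reservoir loses entropy Q_H/T_H = 381/809.00 = 0.4710 kJ/K; the cold reservoir gains Q_C/T_C = 226.3/291.00 = 0.7777 kJ/K.
ΔS_univ = −Q_H/T_H + Q_C/T_C = 0.307 kJ/K (> 0, since η = 0.406 < η_Carnot = 0.640).

ΔS_univ ≈ 0.307 kJ/K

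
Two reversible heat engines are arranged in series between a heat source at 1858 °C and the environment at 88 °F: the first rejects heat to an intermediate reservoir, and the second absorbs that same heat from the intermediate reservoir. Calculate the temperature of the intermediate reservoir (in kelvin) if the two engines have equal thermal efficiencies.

T_H = 1858 °C → 1858 + 273.15 = 2131.15 K.
T_C = 88 °F → (88 − 32) × 5/9 = 31.11 °C = 304.26 K.
Equal efficiencies require 1 − T_m/T_H = 1 − T_C/T_m, i.e. T_m/T_H = T_C/T_m, so T_m = √(T_H·T_C) = √(2131.15 × 304.26) = 805.2 K.

T_m ≈ 805.2 K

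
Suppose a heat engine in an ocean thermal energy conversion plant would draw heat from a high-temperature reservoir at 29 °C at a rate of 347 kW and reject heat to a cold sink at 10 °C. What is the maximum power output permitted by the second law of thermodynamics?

Ẇ_max ≈ 21.82 kW

T_H = 29 °C → 29 + 273.15 = 302.15 K.
T_C = 10 °C → 10 + 273.15 = 283.15 K.
No engine can exceed the Carnot limit: η_max = 1 − T_C/T_H = 1 − 283.15/302.15 = 0.0629.
W_max = η_max · Q_H = 0.0629 × 347 = 21.82 kW.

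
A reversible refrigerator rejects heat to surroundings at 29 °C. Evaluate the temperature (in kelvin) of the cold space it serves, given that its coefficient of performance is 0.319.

T_H = 29 °C → 29 + 273.15 = 302.15 K.
COP_R = T_C/(T_H − T_C) ⇒ T_C = T_H·COP_R/(1 + COP_R) = 302.15 × 0.319/(1 + 0.319) = 73.07 K.

T_C ≈ 73.07 K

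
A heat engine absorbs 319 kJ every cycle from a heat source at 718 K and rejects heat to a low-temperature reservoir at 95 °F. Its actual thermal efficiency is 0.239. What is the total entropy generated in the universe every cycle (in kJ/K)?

ΔS_univ ≈ 0.344 kJ/K

T_C = 95 °F → (95 − 32) × 5/9 = 35.00 °C = 308.15 K.
W = η·Q_H = 0.239 × 319 = 76.24 kJ, so Q_C = Q_H − W = 242.8 kJ.
Entropy balance on the reservoirs: −Q_H/T_H = -0.4443 kJ/K, +Q_C/T_C = 0.7878 kJ/K.
ΔS_univ = −Q_H/T_H + Q_C/T_C = 0.344 kJ/K (> 0, since η = 0.239 < η_Carnot = 0.571).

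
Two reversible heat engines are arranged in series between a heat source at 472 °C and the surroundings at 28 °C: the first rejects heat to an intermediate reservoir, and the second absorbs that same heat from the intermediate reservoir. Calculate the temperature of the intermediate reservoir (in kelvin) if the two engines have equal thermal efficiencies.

T_m ≈ 473.7 K

T_H = 472 °C → 472 + 273.15 = 745.15 K.
T_C = 28 °C → 28 + 273.15 = 301.15 K.
Equal efficiencies require 1 − T_m/T_H = 1 − T_C/T_m, i.e. T_m/T_H = T_C/T_m, so T_m = √(T_H·T_C) = √(745.15 × 301.15) = 473.7 K.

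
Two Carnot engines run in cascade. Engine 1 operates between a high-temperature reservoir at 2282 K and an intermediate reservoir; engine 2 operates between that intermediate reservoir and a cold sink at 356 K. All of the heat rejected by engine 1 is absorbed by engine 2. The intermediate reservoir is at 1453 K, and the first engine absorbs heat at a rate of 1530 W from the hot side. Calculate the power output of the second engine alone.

Heat entering the second stage: Q_m = Q_H·(T_m/T_H) = 1530 × 1453.00/2282.00 = 974 W.
Second-stage efficiency η₂ = 1 − T_C/T_m = 1 − 356.00/1453.00 = 0.7550, so W₂ = η₂·Q_m = 735 W.

Ẇ₂ ≈ 735 W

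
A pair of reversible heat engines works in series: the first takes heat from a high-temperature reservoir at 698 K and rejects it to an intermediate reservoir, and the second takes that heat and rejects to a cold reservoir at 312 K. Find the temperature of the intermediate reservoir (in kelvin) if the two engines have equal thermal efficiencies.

Equal efficiencies require 1 − T_m/T_H = 1 − T_C/T_m, i.e. T_m/T_H = T_C/T_m, so T_m = √(T_H·T_C) = √(698.00 × 312.00) = 467 K.

T_m ≈ 467 K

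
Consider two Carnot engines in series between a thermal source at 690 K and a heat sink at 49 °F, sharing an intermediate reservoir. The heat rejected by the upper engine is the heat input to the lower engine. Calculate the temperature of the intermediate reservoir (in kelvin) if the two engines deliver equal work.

T_C = 49 °F → (49 − 32) × 5/9 = 9.44 °C = 282.59 K.
For reversible stages Q_m = Q_H·(T_m/T_H). Setting W₁ = Q_H(1 − T_m/T_H) equal to W₂ = Q_m(1 − T_C/T_m) = Q_H·(T_m − T_C)/T_H gives T_H − T_m = T_m − T_C, so T_m = (T_H + T_C)/2 = (690.00 + 282.59)/2 = 486 K.

T_m ≈ 486 K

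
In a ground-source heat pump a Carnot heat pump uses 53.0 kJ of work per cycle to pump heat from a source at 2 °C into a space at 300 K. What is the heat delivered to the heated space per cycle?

T_C = 2 °C → 2 + 273.15 = 275.15 K.
COP_HP = T_H/(T_H − T_C) = 300.00/24.85 = 12.0724.
Q_H = COP_HP · W = 12.0724 × 53.0 = 640 kJ.

Q_H ≈ 640 kJ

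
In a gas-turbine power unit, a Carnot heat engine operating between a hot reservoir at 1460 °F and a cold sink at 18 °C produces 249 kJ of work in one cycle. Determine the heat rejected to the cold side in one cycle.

T_H = 1460 °F → (1460 − 32) × 5/9 = 793.33 °C = 1066.48 K.
T_C = 18 °C → 18 + 273.15 = 291.15 K.
Carnot efficiency: η = 1 − T_C/T_H = 1 − 291.15/1066.48 = 0.7270.
Since Q_C/Q_H = T_C/T_H and Q_H = W/η, Q_C = W·T_C/(T_H − T_C) = 249 × 291.15/775.33 = 93.50 kJ.

Q_C ≈ 93.50 kJ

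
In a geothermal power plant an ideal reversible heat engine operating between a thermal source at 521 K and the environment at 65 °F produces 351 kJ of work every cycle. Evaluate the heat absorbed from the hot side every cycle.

Q_H ≈ 796.8 kJ

T_C = 65 °F → (65 − 32) × 5/9 = 18.33 °C = 291.48 K.
Carnot efficiency: η = 1 − T_C/T_H = 1 − 291.48/521.00 = 0.4405.
Q_H = W/η = 351/0.4405 = 796.8 kJ.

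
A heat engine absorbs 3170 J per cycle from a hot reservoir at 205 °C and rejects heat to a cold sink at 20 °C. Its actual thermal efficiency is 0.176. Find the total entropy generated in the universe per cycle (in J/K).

ΔS_univ ≈ 2.28 J/K

T_H = 205 °C → 205 + 273.15 = 478.15 K.
T_C = 20 °C → 20 + 273.15 = 293.15 K.
W = η·Q_H = 0.176 × 3170 = 557.9 J, so Q_C = Q_H − W = 2612 J.
The hot reservoir loses entropy Q_H/T_H = 3170/478.15 = 6.630 J/K; the cold reservoir gains Q_C/T_C = 2612/293.15 = 8.910 J/K.
ΔS_univ = −Q_H/T_H + Q_C/T_C = 2.28 J/K (> 0, since η = 0.176 < η_Carnot = 0.387).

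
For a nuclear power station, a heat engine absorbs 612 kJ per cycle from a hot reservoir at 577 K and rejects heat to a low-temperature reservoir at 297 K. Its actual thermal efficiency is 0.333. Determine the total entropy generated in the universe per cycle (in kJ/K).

ΔS_univ ≈ 0.314 kJ/K

W = η·Q_H = 0.333 × 612 = 203.8 kJ, so Q_C = Q_H − W = 408.2 kJ.
Entropy balance on the reservoirs: −Q_H/T_H = -1.061 kJ/K, +Q_C/T_C = 1.374 kJ/K.
ΔS_univ = −Q_H/T_H + Q_C/T_C = 0.314 kJ/K (> 0, since η = 0.333 < η_Carnot = 0.485).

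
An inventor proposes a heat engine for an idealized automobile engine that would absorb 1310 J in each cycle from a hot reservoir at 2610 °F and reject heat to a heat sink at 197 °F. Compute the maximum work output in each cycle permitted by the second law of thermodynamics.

W_max ≈ 1030 J

T_H = 2610 °F → (2610 − 32) × 5/9 = 1432.22 °C = 1705.37 K.
T_C = 197 °F → (197 − 32) × 5/9 = 91.67 °C = 364.82 K.
No engine can exceed the Carnot limit: η_max = 1 − T_C/T_H = 1 − 364.82/1705.37 = 0.7861.
W_max = η_max · Q_H = 0.7861 × 1310 = 1030 J.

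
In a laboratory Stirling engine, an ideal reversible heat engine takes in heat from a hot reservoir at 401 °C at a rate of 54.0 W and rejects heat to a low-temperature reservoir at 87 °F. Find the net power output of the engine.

T_H = 401 °C → 401 + 273.15 = 674.15 K.
T_C = 87 °F → (87 − 32) × 5/9 = 30.56 °C = 303.71 K.
The Carnot efficiency is η = 1 − T_C/T_H = 1 − 303.71/674.15 = 0.5495.
W = η·Q_H = 0.5495 × 54.0 = 29.7 W.

Ẇ ≈ 29.7 W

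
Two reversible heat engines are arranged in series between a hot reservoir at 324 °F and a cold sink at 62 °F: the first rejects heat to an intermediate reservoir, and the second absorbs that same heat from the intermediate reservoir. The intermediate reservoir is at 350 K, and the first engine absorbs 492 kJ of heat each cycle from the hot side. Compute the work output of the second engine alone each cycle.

T_H = 324 °F → (324 − 32) × 5/9 = 162.22 °C = 435.37 K.
T_C = 62 °F → (62 − 32) × 5/9 = 16.67 °C = 289.82 K.
Heat entering the second stage: Q_m = Q_H·(T_m/T_H) = 492 × 350.00/435.37 = 396 kJ.
Second-stage efficiency η₂ = 1 − T_C/T_m = 1 − 289.82/350.00 = 0.1720, so W₂ = η₂·Q_m = 68.0 kJ.

W₂ ≈ 68.0 kJ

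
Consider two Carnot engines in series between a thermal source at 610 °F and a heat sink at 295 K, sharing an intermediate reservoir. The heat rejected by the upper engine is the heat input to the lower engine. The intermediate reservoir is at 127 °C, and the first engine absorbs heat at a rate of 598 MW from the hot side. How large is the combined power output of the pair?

T_H = 610 °F → (610 − 32) × 5/9 = 321.11 °C = 594.26 K.
Two reversible stages in series are equivalent to a single Carnot engine between T_H and T_C, so η_total = 1 − T_C/T_H = 1 − 295.00/594.26 = 0.5036.
W_total = η_total · Q_H = 0.5036 × 598 = 301 MW.

Ẇ_total ≈ 301 MW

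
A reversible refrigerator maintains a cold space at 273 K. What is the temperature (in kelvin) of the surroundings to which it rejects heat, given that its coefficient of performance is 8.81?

T_H ≈ 304 K

COP_R = T_C/(T_H − T_C) ⇒ T_H = T_C·(1 + 1/COP_R) = 273.00 × (1 + 1/8.81) = 304 K.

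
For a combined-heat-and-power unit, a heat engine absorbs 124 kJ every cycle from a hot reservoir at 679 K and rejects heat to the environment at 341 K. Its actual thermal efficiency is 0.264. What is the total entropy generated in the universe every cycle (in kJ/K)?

W = η·Q_H = 0.264 × 124 = 32.74 kJ, so Q_C = Q_H − W = 91.26 kJ.
Reservoir entropy changes: ΔS_H = −Q_H/T_H = −124/679.00 = -0.1826 kJ/K and ΔS_C = +Q_C/T_C = 91.26/341.00 = 0.2676 kJ/K.
ΔS_univ = −Q_H/T_H + Q_C/T_C = 0.0850 kJ/K (> 0, since η = 0.264 < η_Carnot = 0.498).

ΔS_univ ≈ 0.0850 kJ/K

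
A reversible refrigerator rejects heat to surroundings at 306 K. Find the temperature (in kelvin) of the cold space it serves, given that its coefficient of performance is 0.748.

T_C ≈ 131 K

COP_R = T_C/(T_H − T_C) ⇒ T_C = T_H·COP_R/(1 + COP_R) = 306.00 × 0.748/(1 + 0.748) = 131 K.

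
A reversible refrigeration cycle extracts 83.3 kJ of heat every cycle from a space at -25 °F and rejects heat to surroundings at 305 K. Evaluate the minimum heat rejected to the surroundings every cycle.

Q_H ≈ 105 kJ

T_C = -25 °F → (-25 − 32) × 5/9 = -31.67 °C = 241.48 K.
For a reversible cycle Q_H/Q_C = T_H/T_C, so Q_H = Q_C·T_H/T_C = 83.3 × 305.00/241.48 = 105 kJ.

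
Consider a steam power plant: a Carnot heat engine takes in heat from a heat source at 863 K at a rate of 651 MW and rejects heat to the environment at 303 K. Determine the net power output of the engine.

η_rev = 1 − T_C/T_H = 1 − 303.00/863.00 = 0.6489.
W = η·Q_H = 0.6489 × 651 = 422 MW.

Ẇ ≈ 422 MW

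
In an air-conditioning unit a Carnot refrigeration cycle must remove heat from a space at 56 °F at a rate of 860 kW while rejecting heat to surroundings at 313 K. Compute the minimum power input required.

Ẇ_in ≈ 79.6 kW

T_C = 56 °F → (56 − 32) × 5/9 = 13.33 °C = 286.48 K.
For a reversible refrigerator, COP_R = T_C/(T_H − T_C) = 286.48/26.52 = 10.8039.
W = Q_C/COP_R = 860/10.8039 = 79.6 kW.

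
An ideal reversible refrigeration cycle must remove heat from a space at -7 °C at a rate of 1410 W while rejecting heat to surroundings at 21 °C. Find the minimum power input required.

T_H = 21 °C → 21 + 273.15 = 294.15 K.
T_C = -7 °C → -7 + 273.15 = 266.15 K.
Carnot COP: COP_R = T_C/(T_H − T_C) = 266.15/28.00 = 9.5054.
W = Q_C/COP_R = 1410/9.5054 = 148 W.

Ẇ_in ≈ 148 W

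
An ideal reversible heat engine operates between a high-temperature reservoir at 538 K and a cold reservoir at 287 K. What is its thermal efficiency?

The Carnot efficiency is η = 1 − T_C/T_H = 1 − 287.00/538.00 = 0.4665.

η ≈ 0.4665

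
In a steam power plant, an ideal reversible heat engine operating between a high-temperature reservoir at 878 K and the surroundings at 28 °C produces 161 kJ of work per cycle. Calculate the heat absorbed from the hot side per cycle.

T_C = 28 °C → 28 + 273.15 = 301.15 K.
Carnot efficiency: η = 1 − T_C/T_H = 1 − 301.15/878.00 = 0.6570.
Q_H = W/η = 161/0.6570 = 245 kJ.

Q_H ≈ 245 kJ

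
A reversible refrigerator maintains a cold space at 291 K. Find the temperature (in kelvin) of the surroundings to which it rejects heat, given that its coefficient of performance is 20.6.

T_H ≈ 305 K

COP_R = T_C/(T_H − T_C) ⇒ T_H = T_C·(1 + 1/COP_R) = 291.00 × (1 + 1/20.6) = 305 K.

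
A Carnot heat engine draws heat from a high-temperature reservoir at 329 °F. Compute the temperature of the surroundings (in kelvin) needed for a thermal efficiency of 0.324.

T_C ≈ 296 K

T_H = 329 °F → (329 − 32) × 5/9 = 165.00 °C = 438.15 K.
From η = 1 − T_C/T_H, T_C = T_H·(1 − η) = 438.15 × (1 − 0.324) = 296 K.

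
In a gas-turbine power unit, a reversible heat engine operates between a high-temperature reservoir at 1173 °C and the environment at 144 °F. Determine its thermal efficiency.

T_H = 1173 °C → 1173 + 273.15 = 1446.15 K.
T_C = 144 °F → (144 − 32) × 5/9 = 62.22 °C = 335.37 K.
For a reversible engine, η = 1 − T_C/T_H = 1 − 335.37/1446.15 = 0.7681.

η ≈ 0.7681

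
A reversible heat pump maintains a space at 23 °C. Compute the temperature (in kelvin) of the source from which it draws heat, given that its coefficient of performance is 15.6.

T_C ≈ 277 K

T_H = 23 °C → 23 + 273.15 = 296.15 K.
COP_HP = T_H/(T_H − T_C) ⇒ T_C = T_H·(COP_HP − 1)/COP_HP = 296.15 × (15.6 − 1)/15.6 = 277 K.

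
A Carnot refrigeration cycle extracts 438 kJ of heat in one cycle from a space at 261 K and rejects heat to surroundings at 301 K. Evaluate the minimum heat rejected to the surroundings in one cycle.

For a reversible cycle Q_H/Q_C = T_H/T_C, so Q_H = Q_C·T_H/T_C = 438 × 301.00/261.00 = 505.1 kJ.

Q_H ≈ 505.1 kJ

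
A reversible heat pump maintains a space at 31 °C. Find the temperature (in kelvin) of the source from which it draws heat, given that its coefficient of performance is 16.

T_H = 31 °C → 31 + 273.15 = 304.15 K.
COP_HP = T_H/(T_H − T_C) ⇒ T_C = T_H·(COP_HP − 1)/COP_HP = 304.15 × (16 − 1)/16 = 285 K.

T_C ≈ 285 K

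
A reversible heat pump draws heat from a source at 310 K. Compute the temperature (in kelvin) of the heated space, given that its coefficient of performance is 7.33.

COP_HP = T_H/(T_H − T_C) ⇒ T_H = T_C·COP_HP/(COP_HP − 1) = 310.00 × 7.33/(7.33 − 1) = 359 K.

T_H ≈ 359 K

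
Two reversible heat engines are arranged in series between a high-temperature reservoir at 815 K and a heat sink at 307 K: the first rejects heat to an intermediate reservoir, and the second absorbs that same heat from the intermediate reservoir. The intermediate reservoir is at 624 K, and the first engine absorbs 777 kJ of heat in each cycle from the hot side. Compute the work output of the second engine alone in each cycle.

Heat entering the second stage: Q_m = Q_H·(T_m/T_H) = 777 × 624.00/815.00 = 595 kJ.
Second-stage efficiency η₂ = 1 − T_C/T_m = 1 − 307.00/624.00 = 0.5080, so W₂ = η₂·Q_m = 302 kJ.

W₂ ≈ 302 kJ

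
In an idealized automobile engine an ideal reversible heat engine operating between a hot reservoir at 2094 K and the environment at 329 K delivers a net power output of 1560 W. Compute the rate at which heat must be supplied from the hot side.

For a reversible engine, η = 1 − T_C/T_H = 1 − 329.00/2094.00 = 0.8429.
Q_H = W/η = 1560/0.8429 = 1850 W.

Q̇_H ≈ 1850 W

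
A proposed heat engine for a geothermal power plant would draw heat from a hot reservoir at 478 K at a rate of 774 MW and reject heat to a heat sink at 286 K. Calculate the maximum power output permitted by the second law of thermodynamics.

Ẇ_max ≈ 311 MW

The upper bound on efficiency is η_max = 1 − T_C/T_H = 1 − 286.00/478.00 = 0.4017.
W_max = η_max · Q_H = 0.4017 × 774 = 311 MW.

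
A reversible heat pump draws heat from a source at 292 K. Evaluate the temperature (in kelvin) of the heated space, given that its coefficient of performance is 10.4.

T_H ≈ 323 K

COP_HP = T_H/(T_H − T_C) ⇒ T_H = T_C·COP_HP/(COP_HP − 1) = 292.00 × 10.4/(10.4 − 1) = 323 K.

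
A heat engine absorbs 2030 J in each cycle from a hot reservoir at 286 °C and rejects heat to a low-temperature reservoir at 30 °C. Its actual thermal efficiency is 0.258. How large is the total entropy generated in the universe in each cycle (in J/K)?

T_H = 286 °C → 286 + 273.15 = 559.15 K.
T_C = 30 °C → 30 + 273.15 = 303.15 K.
W = η·Q_H = 0.258 × 2030 = 523.7 J, so Q_C = Q_H − W = 1506 J.
Reservoir entropy changes: ΔS_H = −Q_H/T_H = −2030/559.15 = -3.631 J/K and ΔS_C = +Q_C/T_C = 1506/303.15 = 4.969 J/K.
ΔS_univ = −Q_H/T_H + Q_C/T_C = 1.338 J/K (> 0, since η = 0.258 < η_Carnot = 0.458).

ΔS_univ ≈ 1.338 J/K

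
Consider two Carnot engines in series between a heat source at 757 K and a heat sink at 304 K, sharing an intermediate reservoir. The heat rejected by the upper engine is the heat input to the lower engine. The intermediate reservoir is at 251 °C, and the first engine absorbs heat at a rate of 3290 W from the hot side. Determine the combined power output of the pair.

Ẇ_total ≈ 1970 W

Two reversible stages in series are equivalent to a single Carnot engine between T_H and T_C, so η_total = 1 − T_C/T_H = 1 − 304.00/757.00 = 0.5984.
W_total = η_total · Q_H = 0.5984 × 3290 = 1970 W.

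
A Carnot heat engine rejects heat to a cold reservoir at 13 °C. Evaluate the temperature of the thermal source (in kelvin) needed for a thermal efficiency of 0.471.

T_C = 13 °C → 13 + 273.15 = 286.15 K.
From η = 1 − T_C/T_H, solving for T_H gives T_H = T_C/(1 − η) = 286.15/(1 − 0.471) = 540.9 K.

T_H ≈ 540.9 K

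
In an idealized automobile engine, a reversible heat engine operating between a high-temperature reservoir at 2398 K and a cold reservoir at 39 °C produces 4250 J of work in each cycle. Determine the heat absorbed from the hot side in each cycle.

T_C = 39 °C → 39 + 273.15 = 312.15 K.
η_rev = 1 − T_C/T_H = 1 − 312.15/2398.00 = 0.8698.
Q_H = W/η = 4250/0.8698 = 4890 J.

Q_H ≈ 4890 J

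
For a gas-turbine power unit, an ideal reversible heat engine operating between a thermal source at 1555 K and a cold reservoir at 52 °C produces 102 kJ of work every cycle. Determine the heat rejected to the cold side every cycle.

T_C = 52 °C → 52 + 273.15 = 325.15 K.
Since the cycle is reversible, η = 1 − T_C/T_H = 1 − 325.15/1555.00 = 0.7909.
Since Q_C/Q_H = T_C/T_H and Q_H = W/η, Q_C = W·T_C/(T_H − T_C) = 102 × 325.15/1229.85 = 26.97 kJ.

Q_C ≈ 26.97 kJ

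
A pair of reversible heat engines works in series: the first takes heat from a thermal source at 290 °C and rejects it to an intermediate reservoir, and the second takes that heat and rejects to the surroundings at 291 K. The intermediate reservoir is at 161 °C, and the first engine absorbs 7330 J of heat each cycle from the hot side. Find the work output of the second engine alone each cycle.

T_H = 290 °C → 290 + 273.15 = 563.15 K.
T_m = 161 °C → 161 + 273.15 = 434.15 K.
Heat entering the second stage: Q_m = Q_H·(T_m/T_H) = 7330 × 434.15/563.15 = 5650 J.
Second-stage efficiency η₂ = 1 − T_C/T_m = 1 − 291.00/434.15 = 0.3297, so W₂ = η₂·Q_m = 1860 J.

W₂ ≈ 1860 J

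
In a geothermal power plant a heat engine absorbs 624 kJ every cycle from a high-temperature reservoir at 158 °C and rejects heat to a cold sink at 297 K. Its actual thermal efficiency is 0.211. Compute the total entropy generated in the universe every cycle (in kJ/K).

T_H = 158 °C → 158 + 273.15 = 431.15 K.
W = η·Q_H = 0.211 × 624 = 131.7 kJ, so Q_C = Q_H − W = 492.3 kJ.
Entropy balance on the reservoirs: −Q_H/T_H = -1.447 kJ/K, +Q_C/T_C = 1.658 kJ/K.
ΔS_univ = −Q_H/T_H + Q_C/T_C = 0.210 kJ/K (> 0, since η = 0.211 < η_Carnot = 0.311).

ΔS_univ ≈ 0.210 kJ/K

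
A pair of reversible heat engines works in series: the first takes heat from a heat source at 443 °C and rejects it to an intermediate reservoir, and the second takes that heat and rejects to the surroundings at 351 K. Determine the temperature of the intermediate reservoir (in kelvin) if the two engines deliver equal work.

T_H = 443 °C → 443 + 273.15 = 716.15 K.
For reversible stages Q_m = Q_H·(T_m/T_H). Setting W₁ = Q_H(1 − T_m/T_H) equal to W₂ = Q_m(1 − T_C/T_m) = Q_H·(T_m − T_C)/T_H gives T_H − T_m = T_m − T_C, so T_m = (T_H + T_C)/2 = (716.15 + 351.00)/2 = 534 K.

T_m ≈ 534 K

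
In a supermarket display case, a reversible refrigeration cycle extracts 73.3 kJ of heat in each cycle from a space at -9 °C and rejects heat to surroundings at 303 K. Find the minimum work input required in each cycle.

W_in ≈ 10.8 kJ

T_C = -9 °C → -9 + 273.15 = 264.15 K.
Carnot COP: COP_R = T_C/(T_H − T_C) = 264.15/38.85 = 6.7992.
W = Q_C/COP_R = 73.3/6.7992 = 10.8 kJ.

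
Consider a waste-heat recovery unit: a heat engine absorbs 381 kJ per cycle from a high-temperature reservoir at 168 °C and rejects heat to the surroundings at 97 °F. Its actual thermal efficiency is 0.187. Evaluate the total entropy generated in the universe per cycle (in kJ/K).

ΔS_univ ≈ 0.138 kJ/K

T_H = 168 °C → 168 + 273.15 = 441.15 K.
T_C = 97 °F → (97 − 32) × 5/9 = 36.11 °C = 309.26 K.
W = η·Q_H = 0.187 × 381 = 71.25 kJ, so Q_C = Q_H − W = 309.8 kJ.
The hot reservoir loses entropy Q_H/T_H = 381/441.15 = 0.8637 kJ/K; the cold reservoir gains Q_C/T_C = 309.8/309.26 = 1.002 kJ/K.
ΔS_univ = −Q_H/T_H + Q_C/T_C = 0.138 kJ/K (> 0, since η = 0.187 < η_Carnot = 0.299).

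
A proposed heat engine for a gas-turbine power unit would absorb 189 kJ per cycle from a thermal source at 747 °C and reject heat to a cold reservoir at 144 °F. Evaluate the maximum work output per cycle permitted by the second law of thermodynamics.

T_H = 747 °C → 747 + 273.15 = 1020.15 K.
T_C = 144 °F → (144 − 32) × 5/9 = 62.22 °C = 335.37 K.
By the Carnot theorem, η_max = 1 − T_C/T_H = 1 − 335.37/1020.15 = 0.6713.
W_max = η_max · Q_H = 0.6713 × 189 = 127 kJ.

W_max ≈ 127 kJ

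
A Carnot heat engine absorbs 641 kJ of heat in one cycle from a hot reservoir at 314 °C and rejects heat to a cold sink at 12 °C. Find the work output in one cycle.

W ≈ 329.7 kJ

T_H = 314 °C → 314 + 273.15 = 587.15 K.
T_C = 12 °C → 12 + 273.15 = 285.15 K.
Since the cycle is reversible, η = 1 − T_C/T_H = 1 − 285.15/587.15 = 0.5143.
W = η·Q_H = 0.5143 × 641 = 329.7 kJ.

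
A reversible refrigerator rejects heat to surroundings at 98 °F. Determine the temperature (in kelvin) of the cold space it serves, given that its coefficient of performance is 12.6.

T_C ≈ 287 K

T_H = 98 °F → (98 − 32) × 5/9 = 36.67 °C = 309.82 K.
COP_R = T_C/(T_H − T_C) ⇒ T_C = T_H·COP_R/(1 + COP_R) = 309.82 × 12.6/(1 + 12.6) = 287 K.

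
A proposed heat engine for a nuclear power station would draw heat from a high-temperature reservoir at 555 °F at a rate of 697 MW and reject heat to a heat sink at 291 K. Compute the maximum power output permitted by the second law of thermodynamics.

Ẇ_max ≈ 337.2 MW

T_H = 555 °F → (555 − 32) × 5/9 = 290.56 °C = 563.71 K.
By the Carnot theorem, η_max = 1 − T_C/T_H = 1 − 291.00/563.71 = 0.4838.
W_max = η_max · Q_H = 0.4838 × 697 = 337.2 MW.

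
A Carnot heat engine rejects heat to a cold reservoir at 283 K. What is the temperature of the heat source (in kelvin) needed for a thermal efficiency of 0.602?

T_H ≈ 711.1 K

From η = 1 − T_C/T_H, solving for T_H gives T_H = T_C/(1 − η) = 283.00/(1 − 0.602) = 711.1 K.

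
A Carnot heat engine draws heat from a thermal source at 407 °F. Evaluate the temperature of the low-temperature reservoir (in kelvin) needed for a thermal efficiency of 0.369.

T_C ≈ 304 K

T_H = 407 °F → (407 − 32) × 5/9 = 208.33 °C = 481.48 K.
From η = 1 − T_C/T_H, T_C = T_H·(1 − η) = 481.48 × (1 − 0.369) = 304 K.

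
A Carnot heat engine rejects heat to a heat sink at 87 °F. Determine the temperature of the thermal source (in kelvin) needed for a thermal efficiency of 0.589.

T_C = 87 °F → (87 − 32) × 5/9 = 30.56 °C = 303.71 K.
From η = 1 − T_C/T_H, solving for T_H gives T_H = T_C/(1 − η) = 303.71/(1 − 0.589) = 739 K.

T_H ≈ 739 K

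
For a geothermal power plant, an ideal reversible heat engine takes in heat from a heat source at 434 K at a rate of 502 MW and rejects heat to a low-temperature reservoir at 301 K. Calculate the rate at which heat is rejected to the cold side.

Q̇_C ≈ 348 MW

The Carnot efficiency is η = 1 − T_C/T_H = 1 − 301.00/434.00 = 0.3065.
For a reversible cycle Q_C/Q_H = T_C/T_H, so Q_C = 502 × 301.00/434.00 = 348 MW.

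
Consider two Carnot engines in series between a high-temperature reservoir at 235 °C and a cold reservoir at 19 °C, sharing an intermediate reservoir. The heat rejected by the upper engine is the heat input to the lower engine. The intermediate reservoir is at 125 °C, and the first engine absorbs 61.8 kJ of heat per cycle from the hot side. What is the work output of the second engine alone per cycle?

T_H = 235 °C → 235 + 273.15 = 508.15 K.
T_C = 19 °C → 19 + 273.15 = 292.15 K.
T_m = 125 °C → 125 + 273.15 = 398.15 K.
Heat entering the second stage: Q_m = Q_H·(T_m/T_H) = 61.8 × 398.15/508.15 = 48.4 kJ.
Second-stage efficiency η₂ = 1 − T_C/T_m = 1 − 292.15/398.15 = 0.2662, so W₂ = η₂·Q_m = 12.9 kJ.

W₂ ≈ 12.9 kJ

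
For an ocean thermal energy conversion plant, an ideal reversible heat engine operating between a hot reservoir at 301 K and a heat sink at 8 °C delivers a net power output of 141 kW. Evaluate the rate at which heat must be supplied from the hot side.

T_C = 8 °C → 8 + 273.15 = 281.15 K.
η_rev = 1 − T_C/T_H = 1 − 281.15/301.00 = 0.0659.
Q_H = W/η = 141/0.0659 = 2140 kW.

Q̇_H ≈ 2140 kW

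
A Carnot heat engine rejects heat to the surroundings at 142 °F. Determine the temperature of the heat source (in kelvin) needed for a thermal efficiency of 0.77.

T_C = 142 °F → (142 − 32) × 5/9 = 61.11 °C = 334.26 K.
From η = 1 − T_C/T_H, solving for T_H gives T_H = T_C/(1 − η) = 334.26/(1 − 0.77) = 1453 K.

T_H ≈ 1453 K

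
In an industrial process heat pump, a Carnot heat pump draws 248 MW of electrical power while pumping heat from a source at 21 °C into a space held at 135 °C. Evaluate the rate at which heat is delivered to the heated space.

T_H = 135 °C → 135 + 273.15 = 408.15 K.
T_C = 21 °C → 21 + 273.15 = 294.15 K.
COP_HP = T_H/(T_H − T_C) = 408.15/114.00 = 3.5803.
Q_H = COP_HP · W = 3.5803 × 248 = 887.9 MW.

Q̇_H ≈ 887.9 MW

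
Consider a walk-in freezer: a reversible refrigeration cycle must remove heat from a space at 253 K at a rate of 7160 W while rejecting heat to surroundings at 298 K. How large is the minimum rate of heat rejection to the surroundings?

For a reversible cycle Q_H/Q_C = T_H/T_C, so Q_H = Q_C·T_H/T_C = 7160 × 298.00/253.00 = 8434 W.

Q̇_H ≈ 8434 W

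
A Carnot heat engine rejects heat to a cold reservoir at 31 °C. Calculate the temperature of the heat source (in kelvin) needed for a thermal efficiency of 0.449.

T_H ≈ 552.0 K

T_C = 31 °C → 31 + 273.15 = 304.15 K.
From η = 1 − T_C/T_H, solving for T_H gives T_H = T_C/(1 − η) = 304.15/(1 − 0.449) = 552.0 K.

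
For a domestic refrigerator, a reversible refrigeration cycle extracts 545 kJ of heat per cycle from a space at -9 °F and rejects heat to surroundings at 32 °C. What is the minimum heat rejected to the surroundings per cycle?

T_H = 32 °C → 32 + 273.15 = 305.15 K.
T_C = -9 °F → (-9 − 32) × 5/9 = -22.78 °C = 250.37 K.
For a reversible cycle Q_H/Q_C = T_H/T_C, so Q_H = Q_C·T_H/T_C = 545 × 305.15/250.37 = 664 kJ.

Q_H ≈ 664 kJ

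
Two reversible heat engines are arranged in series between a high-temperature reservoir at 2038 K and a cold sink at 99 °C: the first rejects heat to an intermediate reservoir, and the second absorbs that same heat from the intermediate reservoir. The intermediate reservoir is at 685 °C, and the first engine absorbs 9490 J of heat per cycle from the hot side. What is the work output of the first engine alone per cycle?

W₁ ≈ 5030 J

T_C = 99 °C → 99 + 273.15 = 372.15 K.
T_m = 685 °C → 685 + 273.15 = 958.15 K.
First-stage efficiency η₁ = 1 − T_m/T_H = 1 − 958.15/2038.00 = 0.5299.
W₁ = η₁·Q_H = 0.5299 × 9490 = 5030 J.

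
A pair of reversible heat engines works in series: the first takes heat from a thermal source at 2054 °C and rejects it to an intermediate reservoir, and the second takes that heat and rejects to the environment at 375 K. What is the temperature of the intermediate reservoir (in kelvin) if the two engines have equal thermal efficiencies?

T_m ≈ 934.2 K

T_H = 2054 °C → 2054 + 273.15 = 2327.15 K.
Equal efficiencies require 1 − T_m/T_H = 1 − T_C/T_m, i.e. T_m/T_H = T_C/T_m, so T_m = √(T_H·T_C) = √(2327.15 × 375.00) = 934.2 K.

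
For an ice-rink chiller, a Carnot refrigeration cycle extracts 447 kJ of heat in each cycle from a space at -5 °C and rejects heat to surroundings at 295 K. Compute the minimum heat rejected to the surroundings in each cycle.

T_C = -5 °C → -5 + 273.15 = 268.15 K.
For a reversible cycle Q_H/Q_C = T_H/T_C, so Q_H = Q_C·T_H/T_C = 447 × 295.00/268.15 = 492 kJ.

Q_H ≈ 492 kJ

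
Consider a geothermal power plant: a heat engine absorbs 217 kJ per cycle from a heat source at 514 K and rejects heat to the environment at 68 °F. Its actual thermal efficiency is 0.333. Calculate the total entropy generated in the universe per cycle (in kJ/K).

T_C = 68 °F → (68 − 32) × 5/9 = 20.00 °C = 293.15 K.
W = η·Q_H = 0.333 × 217 = 72.26 kJ, so Q_C = Q_H − W = 144.7 kJ.
Reservoir entropy changes: ΔS_H = −Q_H/T_H = −217/514.00 = -0.4222 kJ/K and ΔS_C = +Q_C/T_C = 144.7/293.15 = 0.4937 kJ/K.
ΔS_univ = −Q_H/T_H + Q_C/T_C = 0.07156 kJ/K (> 0, since η = 0.333 < η_Carnot = 0.430).

ΔS_univ ≈ 0.07156 kJ/K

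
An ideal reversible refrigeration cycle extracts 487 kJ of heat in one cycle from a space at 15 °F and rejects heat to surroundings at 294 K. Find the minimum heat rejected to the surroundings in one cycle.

Q_H ≈ 542.9 kJ

T_C = 15 °F → (15 − 32) × 5/9 = -9.44 °C = 263.71 K.
For a reversible cycle Q_H/Q_C = T_H/T_C, so Q_H = Q_C·T_H/T_C = 487 × 294.00/263.71 = 542.9 kJ.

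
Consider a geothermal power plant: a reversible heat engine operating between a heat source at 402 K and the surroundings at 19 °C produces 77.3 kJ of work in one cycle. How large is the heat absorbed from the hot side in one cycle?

Q_H ≈ 283 kJ

T_C = 19 °C → 19 + 273.15 = 292.15 K.
The Carnot efficiency is η = 1 − T_C/T_H = 1 − 292.15/402.00 = 0.2733.
Q_H = W/η = 77.3/0.2733 = 283 kJ.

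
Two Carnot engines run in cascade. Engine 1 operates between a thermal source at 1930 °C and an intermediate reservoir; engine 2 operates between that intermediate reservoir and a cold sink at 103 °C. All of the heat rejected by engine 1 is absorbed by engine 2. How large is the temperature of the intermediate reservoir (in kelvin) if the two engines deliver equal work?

T_H = 1930 °C → 1930 + 273.15 = 2203.15 K.
T_C = 103 °C → 103 + 273.15 = 376.15 K.
For reversible stages Q_m = Q_H·(T_m/T_H). Setting W₁ = Q_H(1 − T_m/T_H) equal to W₂ = Q_m(1 − T_C/T_m) = Q_H·(T_m − T_C)/T_H gives T_H − T_m = T_m − T_C, so T_m = (T_H + T_C)/2 = (2203.15 + 376.15)/2 = 1290 K.

T_m ≈ 1290 K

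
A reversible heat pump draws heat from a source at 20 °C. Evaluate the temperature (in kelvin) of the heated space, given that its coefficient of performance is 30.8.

T_H ≈ 303.0 K

T_C = 20 °C → 20 + 273.15 = 293.15 K.
COP_HP = T_H/(T_H − T_C) ⇒ T_H = T_C·COP_HP/(COP_HP − 1) = 293.15 × 30.8/(30.8 − 1) = 303.0 K.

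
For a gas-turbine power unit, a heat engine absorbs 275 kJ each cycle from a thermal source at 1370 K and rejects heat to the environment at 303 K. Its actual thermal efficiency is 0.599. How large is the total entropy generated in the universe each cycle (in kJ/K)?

W = η·Q_H = 0.599 × 275 = 164.7 kJ, so Q_C = Q_H − W = 110.3 kJ.
Reservoir entropy changes: ΔS_H = −Q_H/T_H = −275/1370.00 = -0.2007 kJ/K and ΔS_C = +Q_C/T_C = 110.3/303.00 = 0.3639 kJ/K.
ΔS_univ = −Q_H/T_H + Q_C/T_C = 0.163 kJ/K (> 0, since η = 0.599 < η_Carnot = 0.779).

ΔS_univ ≈ 0.163 kJ/K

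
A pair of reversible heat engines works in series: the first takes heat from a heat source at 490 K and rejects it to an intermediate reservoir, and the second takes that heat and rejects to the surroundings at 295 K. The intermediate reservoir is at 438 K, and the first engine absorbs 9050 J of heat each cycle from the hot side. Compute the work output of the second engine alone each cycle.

W₂ ≈ 2640 J

Heat entering the second stage: Q_m = Q_H·(T_m/T_H) = 9050 × 438.00/490.00 = 8090 J.
Second-stage efficiency η₂ = 1 − T_C/T_m = 1 − 295.00/438.00 = 0.3265, so W₂ = η₂·Q_m = 2640 J.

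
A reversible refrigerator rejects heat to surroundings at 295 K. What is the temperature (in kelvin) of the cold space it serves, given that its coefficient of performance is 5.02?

T_C ≈ 246 K

COP_R = T_C/(T_H − T_C) ⇒ T_C = T_H·COP_R/(1 + COP_R) = 295.00 × 5.02/(1 + 5.02) = 246 K.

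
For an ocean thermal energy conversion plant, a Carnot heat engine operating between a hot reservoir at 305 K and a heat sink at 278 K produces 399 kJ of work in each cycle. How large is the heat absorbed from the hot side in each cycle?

The Carnot efficiency is η = 1 − T_C/T_H = 1 − 278.00/305.00 = 0.0885.
Q_H = W/η = 399/0.0885 = 4510 kJ.

Q_H ≈ 4510 kJ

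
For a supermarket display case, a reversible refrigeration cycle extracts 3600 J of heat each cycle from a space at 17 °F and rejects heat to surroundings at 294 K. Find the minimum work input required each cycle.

W_in ≈ 396.7 J

T_C = 17 °F → (17 − 32) × 5/9 = -8.33 °C = 264.82 K.
The reversible coefficient of performance is COP_R = T_C/(T_H − T_C) = 264.82/29.18 = 9.0742.
W = Q_C/COP_R = 3600/9.0742 = 396.7 J.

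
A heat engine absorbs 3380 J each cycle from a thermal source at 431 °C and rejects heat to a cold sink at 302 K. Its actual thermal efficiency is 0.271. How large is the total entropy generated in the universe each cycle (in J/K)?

ΔS_univ ≈ 3.36 J/K

T_H = 431 °C → 431 + 273.15 = 704.15 K.
W = η·Q_H = 0.271 × 3380 = 916.0 J, so Q_C = Q_H − W = 2464 J.
The hot reservoir loses entropy Q_H/T_H = 3380/704.15 = 4.800 J/K; the cold reservoir gains Q_C/T_C = 2464/302.00 = 8.159 J/K.
ΔS_univ = −Q_H/T_H + Q_C/T_C = 3.36 J/K (> 0, since η = 0.271 < η_Carnot = 0.571).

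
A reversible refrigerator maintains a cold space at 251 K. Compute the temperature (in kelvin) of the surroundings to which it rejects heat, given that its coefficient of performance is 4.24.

T_H ≈ 310 K

COP_R = T_C/(T_H − T_C) ⇒ T_H = T_C·(1 + 1/COP_R) = 251.00 × (1 + 1/4.24) = 310 K.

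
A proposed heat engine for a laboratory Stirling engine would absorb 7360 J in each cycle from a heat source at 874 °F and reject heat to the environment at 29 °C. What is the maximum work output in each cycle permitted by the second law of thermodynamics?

W_max ≈ 4360 J

T_H = 874 °F → (874 − 32) × 5/9 = 467.78 °C = 740.93 K.
T_C = 29 °C → 29 + 273.15 = 302.15 K.
The second-law ceiling is the Carnot efficiency, η_max = 1 − T_C/T_H = 1 − 302.15/740.93 = 0.5922.
W_max = η_max · Q_H = 0.5922 × 7360 = 4360 J.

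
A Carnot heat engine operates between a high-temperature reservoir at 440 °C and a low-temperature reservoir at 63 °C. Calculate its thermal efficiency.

η ≈ 0.529

T_H = 440 °C → 440 + 273.15 = 713.15 K.
T_C = 63 °C → 63 + 273.15 = 336.15 K.
η_rev = 1 − T_C/T_H = 1 − 336.15/713.15 = 0.529.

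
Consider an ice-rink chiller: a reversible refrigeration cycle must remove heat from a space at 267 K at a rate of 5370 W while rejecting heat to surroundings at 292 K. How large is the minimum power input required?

Ẇ_in ≈ 503 W

For a reversible refrigerator, COP_R = T_C/(T_H − T_C) = 267.00/25.00 = 10.6800.
W = Q_C/COP_R = 5370/10.6800 = 503 W.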